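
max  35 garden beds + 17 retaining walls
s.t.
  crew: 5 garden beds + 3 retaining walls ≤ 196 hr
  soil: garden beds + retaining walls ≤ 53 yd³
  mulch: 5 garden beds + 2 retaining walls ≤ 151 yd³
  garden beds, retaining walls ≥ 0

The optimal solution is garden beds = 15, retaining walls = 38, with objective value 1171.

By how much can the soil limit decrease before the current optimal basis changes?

Binding constraints: soil, mulch. The basis is B = [[1,1],[5,2]] with det -3.
Per unit decrease in soil, x* moves by d = (0.6667, -1.6667).
The basis stays optimal until retaining walls reaches 0; allowable decrease = 22.8 yd³.

22.8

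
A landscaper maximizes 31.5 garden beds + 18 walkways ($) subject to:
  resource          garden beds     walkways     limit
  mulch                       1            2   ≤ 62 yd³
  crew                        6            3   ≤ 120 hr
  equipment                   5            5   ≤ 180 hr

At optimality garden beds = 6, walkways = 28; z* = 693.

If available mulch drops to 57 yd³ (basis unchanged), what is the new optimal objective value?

Binding: mulch and crew. Non-binding: equipment (10 unused).
Slack constraints have shadow price 0 (complementary slackness).
The binding rows give the dual system: 1·y_mulch + 6·y_crew = 31.5 and 2·y_mulch + 3·y_crew = 18.
→ y_mulch = 1.5 and y_crew = 5.
Δz = y_mulch·Δb = 1.5 × (-5) = -7.5, so new z* = 693 − 7.5 = 685.5.

685.5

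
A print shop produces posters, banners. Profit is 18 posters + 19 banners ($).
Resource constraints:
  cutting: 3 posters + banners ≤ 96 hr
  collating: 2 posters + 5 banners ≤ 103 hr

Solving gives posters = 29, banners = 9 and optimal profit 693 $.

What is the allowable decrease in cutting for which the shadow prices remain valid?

Binding constraints: cutting, collating. The basis is B = [[3,1],[2,5]] with det 13.
Per unit decrease in cutting, x* moves by d = (-0.3846, 0.1538).
The basis stays optimal until posters reaches 0; allowable decrease = 75.4 hr.

75.4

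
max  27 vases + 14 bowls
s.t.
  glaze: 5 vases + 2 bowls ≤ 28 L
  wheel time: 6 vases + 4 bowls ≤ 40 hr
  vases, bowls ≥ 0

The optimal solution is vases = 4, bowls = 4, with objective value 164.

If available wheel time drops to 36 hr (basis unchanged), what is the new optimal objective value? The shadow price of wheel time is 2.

156

Δb = -4, so new z* = 164 + (2)·(-4) = 164 − 8 = 156.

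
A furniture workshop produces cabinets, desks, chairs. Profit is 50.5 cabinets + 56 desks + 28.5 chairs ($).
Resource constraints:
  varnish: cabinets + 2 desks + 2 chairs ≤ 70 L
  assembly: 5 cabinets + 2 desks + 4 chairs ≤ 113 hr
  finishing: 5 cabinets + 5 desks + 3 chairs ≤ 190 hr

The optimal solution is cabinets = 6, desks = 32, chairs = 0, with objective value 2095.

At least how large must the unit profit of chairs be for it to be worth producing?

38

Binding: varnish and finishing. Non-binding: assembly (19 unused).
Slack constraints have shadow price 0 (complementary slackness).
Dual feasibility on the basic columns requires 1·y_varnish + 5·y_finishing = 50.5, 2·y_varnish + 5·y_finishing = 56.
Solving: y_varnish = 5.5, y_finishing = 9.
chairs enters the basis when its profit ≥ yᵀa₃ = 5.5·2 + 9·3 = 38.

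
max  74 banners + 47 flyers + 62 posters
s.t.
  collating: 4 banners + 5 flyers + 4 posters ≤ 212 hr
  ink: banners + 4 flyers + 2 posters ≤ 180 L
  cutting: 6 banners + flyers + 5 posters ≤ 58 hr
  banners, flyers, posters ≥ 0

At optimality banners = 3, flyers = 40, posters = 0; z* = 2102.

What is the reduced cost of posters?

-5

Binding: collating and cutting. Non-binding: ink (17 unused).
Since ink is not tight, its dual is 0.
The binding rows give the dual system: 4·y_collating + 6·y_cutting = 74 and 5·y_collating + 1·y_cutting = 47.
→ y_collating = 8 and y_cutting = 7.
Reduced cost of posters: c₃ − yᵀa₃ = 62 − (8·4 + 7·5) = 62 − 67 = -5.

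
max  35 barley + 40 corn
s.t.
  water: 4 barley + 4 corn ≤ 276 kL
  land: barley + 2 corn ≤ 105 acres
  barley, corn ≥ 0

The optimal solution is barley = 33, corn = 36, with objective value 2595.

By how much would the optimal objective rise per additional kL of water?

7.5

Both water and land are binding at x*.
The binding rows give the dual system: 4·y_water + 1·y_land = 35 and 4·y_water + 2·y_land = 40.
This yields shadow prices y_water = 7.5, y_land = 5.
Shadow price of water = 7.5.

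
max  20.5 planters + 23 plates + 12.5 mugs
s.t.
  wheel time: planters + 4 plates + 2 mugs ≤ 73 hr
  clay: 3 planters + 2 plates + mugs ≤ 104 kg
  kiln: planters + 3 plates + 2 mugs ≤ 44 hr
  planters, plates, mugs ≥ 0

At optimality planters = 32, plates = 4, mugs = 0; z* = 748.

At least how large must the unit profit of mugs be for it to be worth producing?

At the optimum: wheel time uses 48 of 73 (slack = 25); clay uses 104 of 104 (binding); kiln uses 44 of 44 (binding).
Since wheel time is not tight, its dual is 0.
From A_Bᵀ y = c: 3·y_clay + 1·y_kiln = 20.5; 2·y_clay + 3·y_kiln = 23.
This yields shadow prices y_clay = 5.5, y_kiln = 4.
mugs enters the basis when its profit ≥ yᵀa₃ = 5.5·1 + 4·2 = 13.5.

13.5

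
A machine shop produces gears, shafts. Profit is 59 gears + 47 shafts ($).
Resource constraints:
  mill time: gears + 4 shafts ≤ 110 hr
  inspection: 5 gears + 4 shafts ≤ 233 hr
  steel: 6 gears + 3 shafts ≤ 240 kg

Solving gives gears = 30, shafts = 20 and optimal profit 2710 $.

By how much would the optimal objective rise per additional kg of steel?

9

Check each constraint at x*: mill time 110/110 (tight); inspection 230/233 (slack 3); steel 240/240 (tight).
Since inspection is not tight, its dual is 0.
Dual feasibility on the basic columns requires 1·y_mill time + 6·y_steel = 59, 4·y_mill time + 3·y_steel = 47.
This yields shadow prices y_mill time = 5, y_steel = 9.
Shadow price of steel = 9.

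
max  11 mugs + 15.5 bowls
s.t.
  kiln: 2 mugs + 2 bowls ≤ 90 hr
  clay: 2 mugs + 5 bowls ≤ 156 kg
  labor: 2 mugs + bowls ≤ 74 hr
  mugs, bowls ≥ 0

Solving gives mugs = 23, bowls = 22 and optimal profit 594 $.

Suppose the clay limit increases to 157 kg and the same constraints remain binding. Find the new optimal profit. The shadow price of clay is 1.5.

Δb = 1, so new z* = 594 + (1.5)·(1) = 594 + 1.5 = 595.5.

595.5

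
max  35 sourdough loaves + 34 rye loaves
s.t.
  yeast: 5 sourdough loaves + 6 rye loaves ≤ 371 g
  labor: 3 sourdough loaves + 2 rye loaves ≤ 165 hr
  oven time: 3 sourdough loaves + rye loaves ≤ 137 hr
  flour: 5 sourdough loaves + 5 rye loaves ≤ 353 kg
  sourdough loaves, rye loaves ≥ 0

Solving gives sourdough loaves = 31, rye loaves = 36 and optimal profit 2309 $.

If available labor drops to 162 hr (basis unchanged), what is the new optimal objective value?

2294

Check each constraint at x*: yeast 371/371 (tight); labor 165/165 (tight); oven time 129/137 (slack 8); flour 335/353 (slack 18).
Slack constraints have shadow price 0 (complementary slackness).
From A_Bᵀ y = c: 5·y_yeast + 3·y_labor = 35; 6·y_yeast + 2·y_labor = 34.
→ y_yeast = 4 and y_labor = 5.
Δz = y_labor·Δb = 5 × (-3) = -15, so new z* = 2309 − 15 = 2294.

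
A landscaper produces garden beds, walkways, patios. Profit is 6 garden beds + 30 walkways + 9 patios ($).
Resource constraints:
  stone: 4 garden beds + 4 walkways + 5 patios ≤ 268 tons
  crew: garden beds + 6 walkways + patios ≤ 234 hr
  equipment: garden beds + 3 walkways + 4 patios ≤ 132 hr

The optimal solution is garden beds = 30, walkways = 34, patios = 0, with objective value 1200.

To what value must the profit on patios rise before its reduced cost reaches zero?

12

Check each constraint at x*: stone 256/268 (slack 12); crew 234/234 (tight); equipment 132/132 (tight).
Since stone is not tight, its dual is 0.
Dual feasibility on the basic columns requires 1·y_crew + 1·y_equipment = 6, 6·y_crew + 3·y_equipment = 30.
Solving: y_crew = 4, y_equipment = 2.
patios enters the basis when its profit ≥ yᵀa₃ = 4·1 + 2·4 = 12.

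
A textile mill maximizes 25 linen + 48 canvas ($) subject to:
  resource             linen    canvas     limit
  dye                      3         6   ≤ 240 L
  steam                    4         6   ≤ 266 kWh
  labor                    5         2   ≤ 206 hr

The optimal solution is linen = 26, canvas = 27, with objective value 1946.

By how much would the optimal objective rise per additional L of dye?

At the optimum: dye uses 240 of 240 (binding); steam uses 266 of 266 (binding); labor uses 184 of 206 (slack = 22).
By complementary slackness, y = 0 for the non-binding constraint.
From A_Bᵀ y = c: 3·y_dye + 4·y_steam = 25; 6·y_dye + 6·y_steam = 48.
→ y_dye = 7 and y_steam = 1.
Shadow price of dye = 7.

7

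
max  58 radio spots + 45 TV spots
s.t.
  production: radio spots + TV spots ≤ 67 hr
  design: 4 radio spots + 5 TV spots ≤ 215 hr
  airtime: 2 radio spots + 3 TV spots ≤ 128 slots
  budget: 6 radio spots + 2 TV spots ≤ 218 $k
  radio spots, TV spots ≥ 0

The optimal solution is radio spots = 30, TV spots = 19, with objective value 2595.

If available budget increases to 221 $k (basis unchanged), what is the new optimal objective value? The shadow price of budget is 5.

2610

Δb = 3, so new z* = 2595 + (5)·(3) = 2595 + 15 = 2610.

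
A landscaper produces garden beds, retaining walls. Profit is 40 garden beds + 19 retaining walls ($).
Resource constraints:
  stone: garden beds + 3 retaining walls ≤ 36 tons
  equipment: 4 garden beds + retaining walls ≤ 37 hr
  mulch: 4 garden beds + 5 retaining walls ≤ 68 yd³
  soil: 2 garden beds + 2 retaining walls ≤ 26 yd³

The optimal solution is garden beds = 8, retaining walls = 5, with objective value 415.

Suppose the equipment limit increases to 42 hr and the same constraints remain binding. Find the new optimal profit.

450

At the optimum: stone uses 23 of 36 (slack = 13); equipment uses 37 of 37 (binding); mulch uses 57 of 68 (slack = 11); soil uses 26 of 26 (binding).
By complementary slackness, y = 0 for the non-binding constraints.
From A_Bᵀ y = c: 4·y_equipment + 2·y_soil = 40; 1·y_equipment + 2·y_soil = 19.
This yields shadow prices y_equipment = 7, y_soil = 6.
Δz = y_equipment·Δb = 7 × (5) = 35, so new z* = 415 + 35 = 450.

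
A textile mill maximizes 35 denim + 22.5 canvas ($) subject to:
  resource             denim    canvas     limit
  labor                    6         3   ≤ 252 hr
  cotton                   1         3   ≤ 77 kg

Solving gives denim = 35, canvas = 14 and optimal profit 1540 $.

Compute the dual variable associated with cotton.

2

Check each constraint at x*: labor 252/252 (tight); cotton 77/77 (tight).
Dual feasibility on the basic columns requires 6·y_labor + 1·y_cotton = 35, 3·y_labor + 3·y_cotton = 22.5.
This yields shadow prices y_labor = 5.5, y_cotton = 2.
Shadow price of cotton = 2.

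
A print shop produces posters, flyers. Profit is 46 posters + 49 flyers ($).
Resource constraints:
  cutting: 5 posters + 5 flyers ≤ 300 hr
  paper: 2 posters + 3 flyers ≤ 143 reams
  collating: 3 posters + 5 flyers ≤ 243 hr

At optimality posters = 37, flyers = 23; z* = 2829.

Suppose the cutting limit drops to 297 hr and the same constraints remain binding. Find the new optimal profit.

2805

At the optimum: cutting uses 300 of 300 (binding); paper uses 143 of 143 (binding); collating uses 226 of 243 (slack = 17).
By complementary slackness, y = 0 for the non-binding constraint.
The binding rows give the dual system: 5·y_cutting + 2·y_paper = 46 and 5·y_cutting + 3·y_paper = 49.
This yields shadow prices y_cutting = 8, y_paper = 3.
Δz = y_cutting·Δb = 8 × (-3) = -24, so new z* = 2829 − 24 = 2805.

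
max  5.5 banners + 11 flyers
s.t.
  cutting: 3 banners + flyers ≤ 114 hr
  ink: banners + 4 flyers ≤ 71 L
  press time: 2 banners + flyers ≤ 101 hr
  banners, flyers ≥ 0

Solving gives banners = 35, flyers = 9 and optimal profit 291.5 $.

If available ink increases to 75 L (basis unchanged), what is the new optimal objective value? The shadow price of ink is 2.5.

Δb = 4, so new z* = 291.5 + (2.5)·(4) = 291.5 + 10 = 301.5.

301.5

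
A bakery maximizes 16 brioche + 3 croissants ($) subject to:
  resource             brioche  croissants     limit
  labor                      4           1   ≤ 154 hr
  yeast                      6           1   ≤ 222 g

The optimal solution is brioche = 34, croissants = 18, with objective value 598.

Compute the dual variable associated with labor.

Check each constraint at x*: labor 154/154 (tight); yeast 222/222 (tight).
The binding rows give the dual system: 4·y_labor + 6·y_yeast = 16 and 1·y_labor + 1·y_yeast = 3.
→ y_labor = 1 and y_yeast = 2.
Shadow price of labor = 1.

1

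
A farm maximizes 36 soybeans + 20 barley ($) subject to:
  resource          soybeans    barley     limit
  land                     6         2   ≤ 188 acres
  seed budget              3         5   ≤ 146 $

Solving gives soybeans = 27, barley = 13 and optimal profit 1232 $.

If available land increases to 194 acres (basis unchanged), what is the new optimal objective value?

1262

Check each constraint at x*: land 188/188 (tight); seed budget 146/146 (tight).
Dual feasibility on the basic columns requires 6·y_land + 3·y_seed budget = 36, 2·y_land + 5·y_seed budget = 20.
→ y_land = 5 and y_seed budget = 2.
Δz = y_land·Δb = 5 × (6) = 30, so new z* = 1232 + 30 = 1262.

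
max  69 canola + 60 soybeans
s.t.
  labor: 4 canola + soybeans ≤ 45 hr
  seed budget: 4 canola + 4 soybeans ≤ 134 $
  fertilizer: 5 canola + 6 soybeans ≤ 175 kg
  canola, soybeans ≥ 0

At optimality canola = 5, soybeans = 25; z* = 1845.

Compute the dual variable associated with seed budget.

0

Check each constraint at x*: labor 45/45 (tight); seed budget 120/134 (slack 14); fertilizer 175/175 (tight).
Slack constraints have shadow price 0 (complementary slackness).
From A_Bᵀ y = c: 4·y_labor + 5·y_fertilizer = 69; 1·y_labor + 6·y_fertilizer = 60.
Solving: y_labor = 6, y_fertilizer = 9.
Shadow price of seed budget = 0.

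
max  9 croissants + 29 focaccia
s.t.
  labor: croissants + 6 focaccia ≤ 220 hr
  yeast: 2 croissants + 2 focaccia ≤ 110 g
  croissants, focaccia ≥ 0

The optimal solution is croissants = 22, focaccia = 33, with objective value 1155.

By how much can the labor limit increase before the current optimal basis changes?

Binding constraints: labor, yeast. The basis is B = [[1,6],[2,2]] with det -10.
Per unit increase in labor, x* moves by d = (-0.2, 0.2).
The basis stays optimal until croissants reaches 0; allowable increase = 110 hr.

110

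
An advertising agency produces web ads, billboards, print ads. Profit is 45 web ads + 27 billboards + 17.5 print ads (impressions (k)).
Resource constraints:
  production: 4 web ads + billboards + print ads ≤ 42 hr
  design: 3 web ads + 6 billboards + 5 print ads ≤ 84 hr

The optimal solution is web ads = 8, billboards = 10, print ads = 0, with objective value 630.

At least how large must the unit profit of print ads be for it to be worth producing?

At the optimum: production uses 42 of 42 (binding); design uses 84 of 84 (binding).
From A_Bᵀ y = c: 4·y_production + 3·y_design = 45; 1·y_production + 6·y_design = 27.
This yields shadow prices y_production = 9, y_design = 3.
print ads enters the basis when its profit ≥ yᵀa₃ = 9·1 + 3·5 = 24.

24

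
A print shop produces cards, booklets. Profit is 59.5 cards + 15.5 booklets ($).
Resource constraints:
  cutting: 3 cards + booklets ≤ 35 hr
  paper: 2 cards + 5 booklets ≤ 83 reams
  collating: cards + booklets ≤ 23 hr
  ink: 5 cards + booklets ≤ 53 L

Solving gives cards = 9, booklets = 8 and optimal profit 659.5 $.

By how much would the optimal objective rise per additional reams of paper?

Check each constraint at x*: cutting 35/35 (tight); paper 58/83 (slack 25); collating 17/23 (slack 6); ink 53/53 (tight).
Slack constraints have shadow price 0 (complementary slackness).
The binding rows give the dual system: 3·y_cutting + 5·y_ink = 59.5 and 1·y_cutting + 1·y_ink = 15.5.
Solving: y_cutting = 9, y_ink = 6.5.
Shadow price of paper = 0.

0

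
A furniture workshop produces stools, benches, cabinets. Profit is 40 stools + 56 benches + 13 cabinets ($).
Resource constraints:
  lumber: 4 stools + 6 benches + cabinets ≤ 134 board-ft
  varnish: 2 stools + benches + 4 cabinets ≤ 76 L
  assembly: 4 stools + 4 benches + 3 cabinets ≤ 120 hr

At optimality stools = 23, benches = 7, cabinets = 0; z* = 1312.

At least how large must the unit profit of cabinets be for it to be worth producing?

Check each constraint at x*: lumber 134/134 (tight); varnish 53/76 (slack 23); assembly 120/120 (tight).
Since varnish is not tight, its dual is 0.
The binding rows give the dual system: 4·y_lumber + 4·y_assembly = 40 and 6·y_lumber + 4·y_assembly = 56.
This yields shadow prices y_lumber = 8, y_assembly = 2.
cabinets enters the basis when its profit ≥ yᵀa₃ = 8·1 + 2·3 = 14.

14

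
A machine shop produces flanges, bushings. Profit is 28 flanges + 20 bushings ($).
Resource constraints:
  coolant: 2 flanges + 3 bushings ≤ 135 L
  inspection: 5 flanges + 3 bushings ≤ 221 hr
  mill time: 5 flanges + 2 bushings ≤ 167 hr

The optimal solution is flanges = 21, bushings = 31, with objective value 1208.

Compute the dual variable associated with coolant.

4

Binding: coolant and mill time. Non-binding: inspection (23 unused).
By complementary slackness, y = 0 for the non-binding constraint.
From A_Bᵀ y = c: 2·y_coolant + 5·y_mill time = 28; 3·y_coolant + 2·y_mill time = 20.
→ y_coolant = 4 and y_mill time = 4.
Shadow price of coolant = 4.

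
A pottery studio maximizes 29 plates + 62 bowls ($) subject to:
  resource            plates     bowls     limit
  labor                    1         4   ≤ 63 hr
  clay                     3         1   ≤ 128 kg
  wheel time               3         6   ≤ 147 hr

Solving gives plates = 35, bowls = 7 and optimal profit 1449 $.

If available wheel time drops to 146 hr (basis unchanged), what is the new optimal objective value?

1440

Binding: labor and wheel time. Non-binding: clay (16 unused).
Slack constraints have shadow price 0 (complementary slackness).
Dual feasibility on the basic columns requires 1·y_labor + 3·y_wheel time = 29, 4·y_labor + 6·y_wheel time = 62.
This yields shadow prices y_labor = 2, y_wheel time = 9.
Δz = y_wheel time·Δb = 9 × (-1) = -9, so new z* = 1449 − 9 = 1440.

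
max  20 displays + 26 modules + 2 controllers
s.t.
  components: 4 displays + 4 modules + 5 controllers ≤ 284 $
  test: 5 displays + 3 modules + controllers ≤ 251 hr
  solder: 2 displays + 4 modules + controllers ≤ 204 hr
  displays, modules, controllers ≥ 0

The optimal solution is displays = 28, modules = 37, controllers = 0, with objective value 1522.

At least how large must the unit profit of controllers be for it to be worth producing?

Binding: test and solder. Non-binding: components (24 unused).
Slack constraints have shadow price 0 (complementary slackness).
The binding rows give the dual system: 5·y_test + 2·y_solder = 20 and 3·y_test + 4·y_solder = 26.
Solving: y_test = 2, y_solder = 5.
controllers enters the basis when its profit ≥ yᵀa₃ = 2·1 + 5·1 = 7.

7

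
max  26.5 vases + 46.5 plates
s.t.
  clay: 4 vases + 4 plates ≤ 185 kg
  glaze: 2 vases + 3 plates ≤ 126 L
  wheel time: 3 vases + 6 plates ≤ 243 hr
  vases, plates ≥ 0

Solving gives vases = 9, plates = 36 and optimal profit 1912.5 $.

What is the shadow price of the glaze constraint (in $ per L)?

Check each constraint at x*: clay 180/185 (slack 5); glaze 126/126 (tight); wheel time 243/243 (tight).
By complementary slackness, y = 0 for the non-binding constraint.
Dual feasibility on the basic columns requires 2·y_glaze + 3·y_wheel time = 26.5, 3·y_glaze + 6·y_wheel time = 46.5.
This yields shadow prices y_glaze = 6.5, y_wheel time = 4.5.
Shadow price of glaze = 6.5.

6.5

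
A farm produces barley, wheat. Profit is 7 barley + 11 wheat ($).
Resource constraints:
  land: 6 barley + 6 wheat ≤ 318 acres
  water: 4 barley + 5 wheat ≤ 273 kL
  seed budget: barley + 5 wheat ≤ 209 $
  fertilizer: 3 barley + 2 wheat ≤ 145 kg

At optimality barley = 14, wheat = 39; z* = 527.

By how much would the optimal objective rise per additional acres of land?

Binding: land and seed budget. Non-binding: water (22 unused), fertilizer (25 unused).
Since water, fertilizer are not tight, their duals are 0.
The binding rows give the dual system: 6·y_land + 1·y_seed budget = 7 and 6·y_land + 5·y_seed budget = 11.
This yields shadow prices y_land = 1, y_seed budget = 1.
Shadow price of land = 1.

1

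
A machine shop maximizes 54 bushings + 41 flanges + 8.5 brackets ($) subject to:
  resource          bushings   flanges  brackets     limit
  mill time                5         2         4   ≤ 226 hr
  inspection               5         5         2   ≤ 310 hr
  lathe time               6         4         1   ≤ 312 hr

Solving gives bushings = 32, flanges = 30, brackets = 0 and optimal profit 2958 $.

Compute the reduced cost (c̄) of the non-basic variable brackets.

Check each constraint at x*: mill time 220/226 (slack 6); inspection 310/310 (tight); lathe time 312/312 (tight).
By complementary slackness, y = 0 for the non-binding constraint.
From A_Bᵀ y = c: 5·y_inspection + 6·y_lathe time = 54; 5·y_inspection + 4·y_lathe time = 41.
→ y_inspection = 3 and y_lathe time = 6.5.
Reduced cost of brackets: c₃ − yᵀa₃ = 8.5 − (3·2 + 6.5·1) = 8.5 − 12.5 = -4.

-4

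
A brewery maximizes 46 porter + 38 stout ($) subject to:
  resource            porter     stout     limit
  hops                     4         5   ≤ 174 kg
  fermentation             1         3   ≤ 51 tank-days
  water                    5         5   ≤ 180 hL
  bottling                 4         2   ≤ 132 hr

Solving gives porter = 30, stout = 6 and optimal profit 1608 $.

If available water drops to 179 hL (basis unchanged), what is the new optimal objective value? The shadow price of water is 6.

1602

Δb = -1, so new z* = 1608 + (6)·(-1) = 1608 − 6 = 1602.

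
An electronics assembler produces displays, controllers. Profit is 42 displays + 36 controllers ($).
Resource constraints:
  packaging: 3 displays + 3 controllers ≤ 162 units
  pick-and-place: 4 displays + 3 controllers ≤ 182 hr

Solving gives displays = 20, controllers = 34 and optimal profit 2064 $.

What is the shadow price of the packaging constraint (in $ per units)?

6

Check each constraint at x*: packaging 162/162 (tight); pick-and-place 182/182 (tight).
From A_Bᵀ y = c: 3·y_packaging + 4·y_pick-and-place = 42; 3·y_packaging + 3·y_pick-and-place = 36.
This yields shadow prices y_packaging = 6, y_pick-and-place = 6.
Shadow price of packaging = 6.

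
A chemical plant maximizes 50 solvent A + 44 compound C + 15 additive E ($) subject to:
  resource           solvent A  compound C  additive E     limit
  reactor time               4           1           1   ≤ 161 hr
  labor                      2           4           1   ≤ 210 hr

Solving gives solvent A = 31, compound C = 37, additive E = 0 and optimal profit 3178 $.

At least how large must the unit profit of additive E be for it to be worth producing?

Check each constraint at x*: reactor time 161/161 (tight); labor 210/210 (tight).
From A_Bᵀ y = c: 4·y_reactor time + 2·y_labor = 50; 1·y_reactor time + 4·y_labor = 44.
Solving: y_reactor time = 8, y_labor = 9.
additive E enters the basis when its profit ≥ yᵀa₃ = 8·1 + 9·1 = 17.

17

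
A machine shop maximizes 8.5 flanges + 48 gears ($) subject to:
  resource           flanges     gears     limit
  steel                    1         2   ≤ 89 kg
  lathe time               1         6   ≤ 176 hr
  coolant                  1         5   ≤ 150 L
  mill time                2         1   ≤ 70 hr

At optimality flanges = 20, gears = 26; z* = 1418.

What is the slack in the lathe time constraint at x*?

0

lathe time used = 1·20 + 6·26 = 176; slack = 176 − 176 = 0.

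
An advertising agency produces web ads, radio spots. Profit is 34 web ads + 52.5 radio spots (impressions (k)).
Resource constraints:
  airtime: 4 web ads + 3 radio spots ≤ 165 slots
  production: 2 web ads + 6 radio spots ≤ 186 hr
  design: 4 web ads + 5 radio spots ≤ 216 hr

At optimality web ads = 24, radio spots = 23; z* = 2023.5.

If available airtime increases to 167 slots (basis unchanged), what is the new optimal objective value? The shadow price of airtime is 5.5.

Δb = 2, so new z* = 2023.5 + (5.5)·(2) = 2023.5 + 11 = 2034.5.

2034.5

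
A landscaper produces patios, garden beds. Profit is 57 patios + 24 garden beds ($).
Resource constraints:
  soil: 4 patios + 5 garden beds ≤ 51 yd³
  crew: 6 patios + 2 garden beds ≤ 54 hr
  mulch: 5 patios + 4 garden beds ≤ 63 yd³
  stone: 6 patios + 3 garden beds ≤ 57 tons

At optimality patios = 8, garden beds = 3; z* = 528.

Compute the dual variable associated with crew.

4.5

At the optimum: soil uses 47 of 51 (slack = 4); crew uses 54 of 54 (binding); mulch uses 52 of 63 (slack = 11); stone uses 57 of 57 (binding).
By complementary slackness, y = 0 for the non-binding constraints.
From A_Bᵀ y = c: 6·y_crew + 6·y_stone = 57; 2·y_crew + 3·y_stone = 24.
→ y_crew = 4.5 and y_stone = 5.
Shadow price of crew = 4.5.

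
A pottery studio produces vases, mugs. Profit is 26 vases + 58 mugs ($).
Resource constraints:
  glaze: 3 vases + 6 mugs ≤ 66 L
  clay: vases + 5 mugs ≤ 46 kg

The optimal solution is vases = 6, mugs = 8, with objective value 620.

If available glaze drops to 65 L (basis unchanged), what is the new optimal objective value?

612

At the optimum: glaze uses 66 of 66 (binding); clay uses 46 of 46 (binding).
From A_Bᵀ y = c: 3·y_glaze + 1·y_clay = 26; 6·y_glaze + 5·y_clay = 58.
This yields shadow prices y_glaze = 8, y_clay = 2.
Δz = y_glaze·Δb = 8 × (-1) = -8, so new z* = 620 − 8 = 612.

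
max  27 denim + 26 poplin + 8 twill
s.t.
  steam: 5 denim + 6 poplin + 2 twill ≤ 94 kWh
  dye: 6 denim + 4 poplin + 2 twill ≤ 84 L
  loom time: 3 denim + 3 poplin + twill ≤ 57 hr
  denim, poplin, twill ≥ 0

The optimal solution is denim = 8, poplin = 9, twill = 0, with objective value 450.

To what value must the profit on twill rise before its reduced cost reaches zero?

10

At the optimum: steam uses 94 of 94 (binding); dye uses 84 of 84 (binding); loom time uses 51 of 57 (slack = 6).
By complementary slackness, y = 0 for the non-binding constraint.
The binding rows give the dual system: 5·y_steam + 6·y_dye = 27 and 6·y_steam + 4·y_dye = 26.
→ y_steam = 3 and y_dye = 2.
twill enters the basis when its profit ≥ yᵀa₃ = 3·2 + 2·2 = 10.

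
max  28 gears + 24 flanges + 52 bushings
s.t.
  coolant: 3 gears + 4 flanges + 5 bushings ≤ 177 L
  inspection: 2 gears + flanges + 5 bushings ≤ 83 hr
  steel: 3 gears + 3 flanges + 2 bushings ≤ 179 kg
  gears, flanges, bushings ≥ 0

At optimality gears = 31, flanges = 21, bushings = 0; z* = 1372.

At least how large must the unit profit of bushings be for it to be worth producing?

60

Binding: coolant and inspection. Non-binding: steel (23 unused).
By complementary slackness, y = 0 for the non-binding constraint.
Dual feasibility on the basic columns requires 3·y_coolant + 2·y_inspection = 28, 4·y_coolant + 1·y_inspection = 24.
→ y_coolant = 4 and y_inspection = 8.
bushings enters the basis when its profit ≥ yᵀa₃ = 4·5 + 8·5 = 60.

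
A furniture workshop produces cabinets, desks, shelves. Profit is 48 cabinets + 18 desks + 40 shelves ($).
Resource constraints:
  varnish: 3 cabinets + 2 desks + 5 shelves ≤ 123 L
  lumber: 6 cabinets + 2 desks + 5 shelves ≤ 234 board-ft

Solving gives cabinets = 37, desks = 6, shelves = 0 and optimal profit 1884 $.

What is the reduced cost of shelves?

-5

Check each constraint at x*: varnish 123/123 (tight); lumber 234/234 (tight).
From A_Bᵀ y = c: 3·y_varnish + 6·y_lumber = 48; 2·y_varnish + 2·y_lumber = 18.
→ y_varnish = 2 and y_lumber = 7.
Reduced cost of shelves: c₃ − yᵀa₃ = 40 − (2·5 + 7·5) = 40 − 45 = -5.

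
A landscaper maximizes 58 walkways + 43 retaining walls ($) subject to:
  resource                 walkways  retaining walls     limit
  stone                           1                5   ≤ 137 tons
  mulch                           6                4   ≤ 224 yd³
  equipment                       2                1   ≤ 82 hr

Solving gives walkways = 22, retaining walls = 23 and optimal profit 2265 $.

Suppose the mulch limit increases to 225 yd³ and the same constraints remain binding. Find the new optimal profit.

2274.5

At the optimum: stone uses 137 of 137 (binding); mulch uses 224 of 224 (binding); equipment uses 67 of 82 (slack = 15).
Since equipment is not tight, its dual is 0.
The binding rows give the dual system: 1·y_stone + 6·y_mulch = 58 and 5·y_stone + 4·y_mulch = 43.
Solving: y_stone = 1, y_mulch = 9.5.
Δz = y_mulch·Δb = 9.5 × (1) = 9.5, so new z* = 2265 + 9.5 = 2274.5.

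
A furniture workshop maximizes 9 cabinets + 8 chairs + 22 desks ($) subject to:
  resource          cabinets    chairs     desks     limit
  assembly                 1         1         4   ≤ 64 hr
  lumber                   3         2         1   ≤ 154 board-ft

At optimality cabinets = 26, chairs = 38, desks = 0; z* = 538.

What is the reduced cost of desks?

Both assembly and lumber are binding at x*.
The binding rows give the dual system: 1·y_assembly + 3·y_lumber = 9 and 1·y_assembly + 2·y_lumber = 8.
Solving: y_assembly = 6, y_lumber = 1.
Reduced cost of desks: c₃ − yᵀa₃ = 22 − (6·4 + 1·1) = 22 − 25 = -3.

-3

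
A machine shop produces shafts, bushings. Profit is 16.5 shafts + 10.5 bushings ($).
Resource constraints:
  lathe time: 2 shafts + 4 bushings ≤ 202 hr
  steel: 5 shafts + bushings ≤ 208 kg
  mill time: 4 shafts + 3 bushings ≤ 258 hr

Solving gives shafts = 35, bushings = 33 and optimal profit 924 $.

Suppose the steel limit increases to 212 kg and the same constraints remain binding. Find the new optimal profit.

934

Binding: lathe time and steel. Non-binding: mill time (19 unused).
Since mill time is not tight, its dual is 0.
From A_Bᵀ y = c: 2·y_lathe time + 5·y_steel = 16.5; 4·y_lathe time + 1·y_steel = 10.5.
This yields shadow prices y_lathe time = 2, y_steel = 2.5.
Δz = y_steel·Δb = 2.5 × (4) = 10, so new z* = 924 + 10 = 934.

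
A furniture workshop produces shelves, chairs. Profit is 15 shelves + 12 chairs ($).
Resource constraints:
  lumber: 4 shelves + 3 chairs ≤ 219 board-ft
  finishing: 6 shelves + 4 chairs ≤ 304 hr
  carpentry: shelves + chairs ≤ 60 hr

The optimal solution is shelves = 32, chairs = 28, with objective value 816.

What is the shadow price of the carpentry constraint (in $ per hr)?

6

At the optimum: lumber uses 212 of 219 (slack = 7); finishing uses 304 of 304 (binding); carpentry uses 60 of 60 (binding).
Since lumber is not tight, its dual is 0.
From A_Bᵀ y = c: 6·y_finishing + 1·y_carpentry = 15; 4·y_finishing + 1·y_carpentry = 12.
→ y_finishing = 1.5 and y_carpentry = 6.
Shadow price of carpentry = 6.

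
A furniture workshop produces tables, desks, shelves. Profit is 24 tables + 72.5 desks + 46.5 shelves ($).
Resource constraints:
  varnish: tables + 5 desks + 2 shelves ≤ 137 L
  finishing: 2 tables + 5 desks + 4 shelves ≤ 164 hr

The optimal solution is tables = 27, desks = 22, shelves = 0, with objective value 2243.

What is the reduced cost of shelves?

-1.5

Check each constraint at x*: varnish 137/137 (tight); finishing 164/164 (tight).
From A_Bᵀ y = c: 1·y_varnish + 2·y_finishing = 24; 5·y_varnish + 5·y_finishing = 72.5.
This yields shadow prices y_varnish = 5, y_finishing = 9.5.
Reduced cost of shelves: c₃ − yᵀa₃ = 46.5 − (5·2 + 9.5·4) = 46.5 − 48 = -1.5.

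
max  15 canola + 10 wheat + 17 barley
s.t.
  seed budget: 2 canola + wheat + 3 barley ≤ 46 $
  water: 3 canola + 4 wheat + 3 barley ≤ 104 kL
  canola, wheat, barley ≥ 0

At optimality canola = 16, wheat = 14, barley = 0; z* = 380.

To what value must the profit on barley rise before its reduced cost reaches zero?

21

At the optimum: seed budget uses 46 of 46 (binding); water uses 104 of 104 (binding).
Dual feasibility on the basic columns requires 2·y_seed budget + 3·y_water = 15, 1·y_seed budget + 4·y_water = 10.
This yields shadow prices y_seed budget = 6, y_water = 1.
barley enters the basis when its profit ≥ yᵀa₃ = 6·3 + 1·3 = 21.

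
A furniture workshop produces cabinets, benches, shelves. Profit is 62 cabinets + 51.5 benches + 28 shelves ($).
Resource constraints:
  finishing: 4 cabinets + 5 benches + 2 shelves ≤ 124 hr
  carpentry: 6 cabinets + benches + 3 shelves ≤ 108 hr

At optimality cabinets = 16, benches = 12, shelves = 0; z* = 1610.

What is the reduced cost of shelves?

Check each constraint at x*: finishing 124/124 (tight); carpentry 108/108 (tight).
The binding rows give the dual system: 4·y_finishing + 6·y_carpentry = 62 and 5·y_finishing + 1·y_carpentry = 51.5.
→ y_finishing = 9.5 and y_carpentry = 4.
Reduced cost of shelves: c₃ − yᵀa₃ = 28 − (9.5·2 + 4·3) = 28 − 31 = -3.

-3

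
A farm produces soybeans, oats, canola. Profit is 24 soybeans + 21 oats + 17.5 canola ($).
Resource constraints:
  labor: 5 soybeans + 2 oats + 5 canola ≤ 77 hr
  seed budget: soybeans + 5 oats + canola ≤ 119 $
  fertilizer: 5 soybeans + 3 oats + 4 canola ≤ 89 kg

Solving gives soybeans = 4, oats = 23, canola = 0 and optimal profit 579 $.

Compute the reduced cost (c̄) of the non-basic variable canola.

At the optimum: labor uses 66 of 77 (slack = 11); seed budget uses 119 of 119 (binding); fertilizer uses 89 of 89 (binding).
Since labor is not tight, its dual is 0.
Dual feasibility on the basic columns requires 1·y_seed budget + 5·y_fertilizer = 24, 5·y_seed budget + 3·y_fertilizer = 21.
→ y_seed budget = 1.5 and y_fertilizer = 4.5.
Reduced cost of canola: c₃ − yᵀa₃ = 17.5 − (1.5·1 + 4.5·4) = 17.5 − 19.5 = -2.

-2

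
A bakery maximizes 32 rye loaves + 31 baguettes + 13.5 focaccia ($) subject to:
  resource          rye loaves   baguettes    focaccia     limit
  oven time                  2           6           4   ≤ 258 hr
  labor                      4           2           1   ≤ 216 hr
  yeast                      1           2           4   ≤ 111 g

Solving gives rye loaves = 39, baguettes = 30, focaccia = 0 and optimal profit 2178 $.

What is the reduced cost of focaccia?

-5

Check each constraint at x*: oven time 258/258 (tight); labor 216/216 (tight); yeast 99/111 (slack 12).
Slack constraints have shadow price 0 (complementary slackness).
From A_Bᵀ y = c: 2·y_oven time + 4·y_labor = 32; 6·y_oven time + 2·y_labor = 31.
This yields shadow prices y_oven time = 3, y_labor = 6.5.
Reduced cost of focaccia: c₃ − yᵀa₃ = 13.5 − (3·4 + 6.5·1) = 13.5 − 18.5 = -5.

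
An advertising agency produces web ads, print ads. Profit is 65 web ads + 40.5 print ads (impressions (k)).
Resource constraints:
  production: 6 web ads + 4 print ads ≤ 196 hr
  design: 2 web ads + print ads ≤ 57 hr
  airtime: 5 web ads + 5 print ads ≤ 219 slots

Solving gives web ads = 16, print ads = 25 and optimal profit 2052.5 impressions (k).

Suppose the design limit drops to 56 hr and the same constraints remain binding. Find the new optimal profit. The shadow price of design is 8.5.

2044

Δb = -1, so new z* = 2052.5 + (8.5)·(-1) = 2052.5 − 8.5 = 2044.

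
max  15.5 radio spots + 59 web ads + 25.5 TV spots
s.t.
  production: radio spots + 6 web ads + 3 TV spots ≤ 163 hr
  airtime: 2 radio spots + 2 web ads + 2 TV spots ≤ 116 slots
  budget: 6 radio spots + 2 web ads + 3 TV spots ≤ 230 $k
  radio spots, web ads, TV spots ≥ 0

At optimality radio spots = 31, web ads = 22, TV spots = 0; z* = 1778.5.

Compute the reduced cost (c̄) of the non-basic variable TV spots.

-6

Binding: production and budget. Non-binding: airtime (10 unused).
Slack constraints have shadow price 0 (complementary slackness).
From A_Bᵀ y = c: 1·y_production + 6·y_budget = 15.5; 6·y_production + 2·y_budget = 59.
Solving: y_production = 9.5, y_budget = 1.
Reduced cost of TV spots: c₃ − yᵀa₃ = 25.5 − (9.5·3 + 1·3) = 25.5 − 31.5 = -6.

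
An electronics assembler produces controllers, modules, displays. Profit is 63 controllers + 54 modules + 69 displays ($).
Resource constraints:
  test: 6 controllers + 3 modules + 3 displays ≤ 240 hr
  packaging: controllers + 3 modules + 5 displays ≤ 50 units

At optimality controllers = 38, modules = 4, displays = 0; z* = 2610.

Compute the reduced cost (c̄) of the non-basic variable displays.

Both test and packaging are binding at x*.
From A_Bᵀ y = c: 6·y_test + 1·y_packaging = 63; 3·y_test + 3·y_packaging = 54.
→ y_test = 9 and y_packaging = 9.
Reduced cost of displays: c₃ − yᵀa₃ = 69 − (9·3 + 9·5) = 69 − 72 = -3.

-3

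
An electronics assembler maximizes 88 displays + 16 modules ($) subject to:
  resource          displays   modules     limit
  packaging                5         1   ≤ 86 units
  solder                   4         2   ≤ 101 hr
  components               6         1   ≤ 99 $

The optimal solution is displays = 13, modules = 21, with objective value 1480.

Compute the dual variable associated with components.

8

At the optimum: packaging uses 86 of 86 (binding); solder uses 94 of 101 (slack = 7); components uses 99 of 99 (binding).
Slack constraints have shadow price 0 (complementary slackness).
The binding rows give the dual system: 5·y_packaging + 6·y_components = 88 and 1·y_packaging + 1·y_components = 16.
This yields shadow prices y_packaging = 8, y_components = 8.
Shadow price of components = 8.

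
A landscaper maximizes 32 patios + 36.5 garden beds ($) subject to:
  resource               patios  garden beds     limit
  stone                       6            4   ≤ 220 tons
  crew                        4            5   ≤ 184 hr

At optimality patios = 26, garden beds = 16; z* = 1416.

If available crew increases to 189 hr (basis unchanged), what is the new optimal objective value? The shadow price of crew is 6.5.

Δb = 5, so new z* = 1416 + (6.5)·(5) = 1416 + 32.5 = 1448.5.

1448.5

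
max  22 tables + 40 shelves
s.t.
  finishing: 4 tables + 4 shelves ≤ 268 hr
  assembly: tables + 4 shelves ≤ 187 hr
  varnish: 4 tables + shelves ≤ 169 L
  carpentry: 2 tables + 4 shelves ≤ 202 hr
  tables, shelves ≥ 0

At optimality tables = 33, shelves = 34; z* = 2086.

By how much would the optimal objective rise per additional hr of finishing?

Check each constraint at x*: finishing 268/268 (tight); assembly 169/187 (slack 18); varnish 166/169 (slack 3); carpentry 202/202 (tight).
Since assembly, varnish are not tight, their duals are 0.
The binding rows give the dual system: 4·y_finishing + 2·y_carpentry = 22 and 4·y_finishing + 4·y_carpentry = 40.
Solving: y_finishing = 1, y_carpentry = 9.
Shadow price of finishing = 1.

1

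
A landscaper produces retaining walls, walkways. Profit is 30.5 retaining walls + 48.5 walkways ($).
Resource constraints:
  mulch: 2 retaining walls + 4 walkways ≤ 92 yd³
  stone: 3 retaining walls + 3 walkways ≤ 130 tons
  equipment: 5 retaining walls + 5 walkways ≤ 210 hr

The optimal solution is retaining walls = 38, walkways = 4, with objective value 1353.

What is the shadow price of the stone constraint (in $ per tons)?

At the optimum: mulch uses 92 of 92 (binding); stone uses 126 of 130 (slack = 4); equipment uses 210 of 210 (binding).
Slack constraints have shadow price 0 (complementary slackness).
Dual feasibility on the basic columns requires 2·y_mulch + 5·y_equipment = 30.5, 4·y_mulch + 5·y_equipment = 48.5.
Solving: y_mulch = 9, y_equipment = 2.5.
Shadow price of stone = 0.

0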